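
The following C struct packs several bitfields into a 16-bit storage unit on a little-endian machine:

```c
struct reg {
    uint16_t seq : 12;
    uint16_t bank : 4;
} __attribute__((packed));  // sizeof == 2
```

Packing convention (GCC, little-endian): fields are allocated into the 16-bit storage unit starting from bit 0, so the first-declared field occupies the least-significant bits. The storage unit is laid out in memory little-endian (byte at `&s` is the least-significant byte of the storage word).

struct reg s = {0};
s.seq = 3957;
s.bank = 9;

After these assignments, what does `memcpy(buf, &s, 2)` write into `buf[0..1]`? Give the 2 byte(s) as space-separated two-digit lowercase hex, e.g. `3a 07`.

seq (12b) val=3957 bits=0xf75 at bit 0: 0x0f75
bank (4b) val=9 bits=0x9 at bit 12: 0x9f75
word = 0x9f75 → little-endian bytes:
  [0]=0x75  [1]=0x9f

75 9f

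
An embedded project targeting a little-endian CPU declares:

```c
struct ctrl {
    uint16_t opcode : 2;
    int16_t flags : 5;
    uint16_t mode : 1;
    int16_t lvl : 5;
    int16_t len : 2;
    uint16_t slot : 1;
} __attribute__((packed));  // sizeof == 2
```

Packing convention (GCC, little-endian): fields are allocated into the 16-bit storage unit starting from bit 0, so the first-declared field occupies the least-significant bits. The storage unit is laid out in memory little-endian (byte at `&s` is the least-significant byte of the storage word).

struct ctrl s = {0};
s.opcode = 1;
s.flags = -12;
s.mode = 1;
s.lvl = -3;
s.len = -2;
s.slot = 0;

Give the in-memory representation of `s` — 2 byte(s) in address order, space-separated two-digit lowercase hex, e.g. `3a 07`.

d1 5d

opcode (2b) val=1 bits=0x1 at bit 0: 0x0001
flags (5b) val=-12 bits=0x14 at bit 2: 0x0051
mode (1b) val=1 bits=0x1 at bit 7: 0x00d1
lvl (5b) val=-3 bits=0x1d at bit 8: 0x1dd1
len (2b) val=-2 bits=0x2 at bit 13: 0x5dd1
slot (1b) val=0 bits=0x0 at bit 15: 0x5dd1
word = 0x5dd1 → little-endian bytes:
  [0]=0xd1  [1]=0x5d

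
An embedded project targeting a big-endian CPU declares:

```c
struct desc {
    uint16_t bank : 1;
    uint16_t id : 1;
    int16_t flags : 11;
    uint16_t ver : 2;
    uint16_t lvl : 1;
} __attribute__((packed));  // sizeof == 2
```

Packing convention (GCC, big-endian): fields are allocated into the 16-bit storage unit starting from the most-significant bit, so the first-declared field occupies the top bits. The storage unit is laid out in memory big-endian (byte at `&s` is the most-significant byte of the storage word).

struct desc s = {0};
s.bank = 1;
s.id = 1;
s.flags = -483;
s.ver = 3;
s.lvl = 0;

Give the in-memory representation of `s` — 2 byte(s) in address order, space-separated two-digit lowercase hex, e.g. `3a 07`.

f0 ee

bank:1 = 1 → 0x1 << 15 → word 0x8000
id:1 = 1 → 0x1 << 14 → word 0xc000
flags:11 = -483 → 0x61d << 3 → word 0xf0e8
ver:2 = 3 → 0x3 << 1 → word 0xf0ee
lvl:1 = 0 → 0x0 << 0 → word 0xf0ee
word = 0xf0ee → big-endian bytes:
  [0]=0xf0  [1]=0xee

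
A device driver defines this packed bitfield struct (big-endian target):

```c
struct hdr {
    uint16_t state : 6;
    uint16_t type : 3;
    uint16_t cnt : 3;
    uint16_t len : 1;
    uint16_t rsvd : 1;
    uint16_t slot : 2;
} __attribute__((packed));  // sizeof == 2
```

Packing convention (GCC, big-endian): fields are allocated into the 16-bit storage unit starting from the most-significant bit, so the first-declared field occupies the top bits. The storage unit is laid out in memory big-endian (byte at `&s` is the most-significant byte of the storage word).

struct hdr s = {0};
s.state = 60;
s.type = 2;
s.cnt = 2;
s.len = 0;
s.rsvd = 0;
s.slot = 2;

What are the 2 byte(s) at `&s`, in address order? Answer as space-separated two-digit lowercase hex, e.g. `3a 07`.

state:6 = 60 → 0x3c << 10 → word 0xf000
type:3 = 2 → 0x2 << 7 → word 0xf100
cnt:3 = 2 → 0x2 << 4 → word 0xf120
len:1 = 0 → 0x0 << 3 → word 0xf120
rsvd:1 = 0 → 0x0 << 2 → word 0xf120
slot:2 = 2 → 0x2 << 0 → word 0xf122
word = 0xf122 → big-endian bytes:
  [0]=0xf1  [1]=0x22

f1 22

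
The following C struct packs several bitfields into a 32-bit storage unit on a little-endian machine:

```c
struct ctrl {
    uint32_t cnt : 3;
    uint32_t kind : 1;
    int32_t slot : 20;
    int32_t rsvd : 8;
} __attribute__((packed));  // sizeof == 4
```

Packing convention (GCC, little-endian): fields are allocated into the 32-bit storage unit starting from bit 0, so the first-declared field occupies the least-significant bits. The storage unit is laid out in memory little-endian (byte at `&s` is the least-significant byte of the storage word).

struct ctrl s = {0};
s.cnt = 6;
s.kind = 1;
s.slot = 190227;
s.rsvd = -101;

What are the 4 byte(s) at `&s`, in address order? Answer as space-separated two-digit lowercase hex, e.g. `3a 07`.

3e 71 2e 9b

cnt (3b) val=6 bits=0x6 at bit 0: 0x00000006
kind (1b) val=1 bits=0x1 at bit 3: 0x0000000e
slot (20b) val=190227 bits=0x2e713 at bit 4: 0x002e713e
rsvd (8b) val=-101 bits=0x9b at bit 24: 0x9b2e713e
word = 0x9b2e713e → little-endian bytes:
  [0]=0x3e  [1]=0x71  [2]=0x2e  [3]=0x9b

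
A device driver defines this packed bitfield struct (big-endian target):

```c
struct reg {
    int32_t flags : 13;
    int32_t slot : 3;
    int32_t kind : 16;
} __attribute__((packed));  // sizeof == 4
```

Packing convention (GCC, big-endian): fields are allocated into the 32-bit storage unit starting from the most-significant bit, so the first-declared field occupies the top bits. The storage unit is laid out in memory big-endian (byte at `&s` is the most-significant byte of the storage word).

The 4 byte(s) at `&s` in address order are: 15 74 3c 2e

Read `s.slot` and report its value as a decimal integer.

[0]=0x15 [1]=0x74 [2]=0x3c [3]=0x2e (big-endian) → word 0x15743c2e
flags [19+:13] = (word>>19) & 0x1fff = 686
slot [16+:3] = (word>>16) & 0x7 = 4  ←
kind [0+:16] = (word>>0) & 0xffff = 15406
slot signed 3b, MSB=1: 4 - 8 = -4

-4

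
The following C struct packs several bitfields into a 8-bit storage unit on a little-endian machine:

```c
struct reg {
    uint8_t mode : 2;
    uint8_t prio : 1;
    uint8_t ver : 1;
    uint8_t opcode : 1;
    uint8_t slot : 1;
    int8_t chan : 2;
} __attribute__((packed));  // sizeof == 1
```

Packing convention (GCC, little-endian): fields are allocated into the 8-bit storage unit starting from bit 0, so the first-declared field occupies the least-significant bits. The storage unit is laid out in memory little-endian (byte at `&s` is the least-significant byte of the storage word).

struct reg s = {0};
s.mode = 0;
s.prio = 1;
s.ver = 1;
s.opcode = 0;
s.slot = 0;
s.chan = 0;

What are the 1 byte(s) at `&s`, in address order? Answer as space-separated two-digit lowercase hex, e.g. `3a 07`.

[0+:2] mode=0 & 0x3 = 0x0; word=0x00
[2+:1] prio=1 & 0x1 = 0x1; word=0x04
[3+:1] ver=1 & 0x1 = 0x1; word=0x0c
[4+:1] opcode=0 & 0x1 = 0x0; word=0x0c
[5+:1] slot=0 & 0x1 = 0x0; word=0x0c
[6+:2] chan=0 & 0x3 = 0x0; word=0x0c
word = 0x0c → little-endian bytes:
  [0]=0x0c

0c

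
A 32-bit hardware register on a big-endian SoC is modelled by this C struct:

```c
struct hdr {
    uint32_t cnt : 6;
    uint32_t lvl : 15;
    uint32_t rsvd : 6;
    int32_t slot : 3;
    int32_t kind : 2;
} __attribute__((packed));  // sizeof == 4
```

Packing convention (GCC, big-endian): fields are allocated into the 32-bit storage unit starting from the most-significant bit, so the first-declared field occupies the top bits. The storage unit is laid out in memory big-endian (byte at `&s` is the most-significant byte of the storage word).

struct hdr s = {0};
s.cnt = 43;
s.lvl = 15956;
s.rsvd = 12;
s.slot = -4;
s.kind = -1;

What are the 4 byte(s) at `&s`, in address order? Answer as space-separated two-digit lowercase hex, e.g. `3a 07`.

[26+:6] cnt=43 & 0x3f = 0x2b; word=0xac000000
[11+:15] lvl=15956 & 0x7fff = 0x3e54; word=0xadf2a000
[5+:6] rsvd=12 & 0x3f = 0xc; word=0xadf2a180
[2+:3] slot=-4 & 0x7 = 0x4; word=0xadf2a190
[0+:2] kind=-1 & 0x3 = 0x3; word=0xadf2a193
word = 0xadf2a193 → big-endian bytes:
  [0]=0xad  [1]=0xf2  [2]=0xa1  [3]=0x93

ad f2 a1 93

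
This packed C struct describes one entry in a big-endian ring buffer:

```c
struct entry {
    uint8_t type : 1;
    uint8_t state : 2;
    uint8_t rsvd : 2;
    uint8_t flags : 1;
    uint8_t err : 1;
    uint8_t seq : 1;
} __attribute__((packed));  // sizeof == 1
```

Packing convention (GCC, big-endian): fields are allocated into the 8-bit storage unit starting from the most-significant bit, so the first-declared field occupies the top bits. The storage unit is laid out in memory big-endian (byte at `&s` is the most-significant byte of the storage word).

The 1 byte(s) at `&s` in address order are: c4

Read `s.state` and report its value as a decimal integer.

[0]=0xc4 (big-endian) → word 0xc4
type [7+:1] = (word>>7) & 0x1 = 1
state [5+:2] = (word>>5) & 0x3 = 2  ←
rsvd [3+:2] = (word>>3) & 0x3 = 0
flags [2+:1] = (word>>2) & 0x1 = 1
err [1+:1] = (word>>1) & 0x1 = 0
seq [0+:1] = (word>>0) & 0x1 = 0

2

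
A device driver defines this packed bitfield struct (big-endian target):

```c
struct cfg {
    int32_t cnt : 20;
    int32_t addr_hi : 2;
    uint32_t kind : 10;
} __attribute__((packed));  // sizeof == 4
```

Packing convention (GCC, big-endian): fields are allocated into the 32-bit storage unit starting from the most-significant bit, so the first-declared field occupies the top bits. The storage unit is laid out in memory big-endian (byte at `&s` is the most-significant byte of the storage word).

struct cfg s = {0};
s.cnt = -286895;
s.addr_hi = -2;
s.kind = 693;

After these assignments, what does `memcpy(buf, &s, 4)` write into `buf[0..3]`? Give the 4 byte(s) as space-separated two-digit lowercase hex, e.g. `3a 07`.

b9 f5 1a b5

cnt:20 = -286895 → 0xb9f51 << 12 → word 0xb9f51000
addr_hi:2 = -2 → 0x2 << 10 → word 0xb9f51800
kind:10 = 693 → 0x2b5 << 0 → word 0xb9f51ab5
word = 0xb9f51ab5 → big-endian bytes:
  [0]=0xb9  [1]=0xf5  [2]=0x1a  [3]=0xb5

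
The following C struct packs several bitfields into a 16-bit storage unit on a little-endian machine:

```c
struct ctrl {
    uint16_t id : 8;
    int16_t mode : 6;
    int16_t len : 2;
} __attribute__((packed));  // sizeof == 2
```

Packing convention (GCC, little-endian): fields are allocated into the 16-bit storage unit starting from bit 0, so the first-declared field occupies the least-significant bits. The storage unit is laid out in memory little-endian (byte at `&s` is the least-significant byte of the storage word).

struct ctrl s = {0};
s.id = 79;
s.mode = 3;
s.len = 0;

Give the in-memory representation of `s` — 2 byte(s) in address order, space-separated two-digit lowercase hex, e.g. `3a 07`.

4f 03

id:8 = 79 → 0x4f << 0 → word 0x004f
mode:6 = 3 → 0x3 << 8 → word 0x034f
len:2 = 0 → 0x0 << 14 → word 0x034f
word = 0x034f → little-endian bytes:
  [0]=0x4f  [1]=0x03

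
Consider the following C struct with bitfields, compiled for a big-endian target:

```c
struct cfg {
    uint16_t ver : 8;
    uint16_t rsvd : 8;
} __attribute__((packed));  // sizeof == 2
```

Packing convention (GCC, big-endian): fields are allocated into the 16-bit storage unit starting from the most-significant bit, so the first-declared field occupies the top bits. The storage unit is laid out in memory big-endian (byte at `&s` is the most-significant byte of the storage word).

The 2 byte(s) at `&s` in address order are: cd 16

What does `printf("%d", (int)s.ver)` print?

[0]=0xcd [1]=0x16 (big-endian) → word 0xcd16
ver [8+:8] = (word>>8) & 0xff = 205  ←
rsvd [0+:8] = (word>>0) & 0xff = 22

205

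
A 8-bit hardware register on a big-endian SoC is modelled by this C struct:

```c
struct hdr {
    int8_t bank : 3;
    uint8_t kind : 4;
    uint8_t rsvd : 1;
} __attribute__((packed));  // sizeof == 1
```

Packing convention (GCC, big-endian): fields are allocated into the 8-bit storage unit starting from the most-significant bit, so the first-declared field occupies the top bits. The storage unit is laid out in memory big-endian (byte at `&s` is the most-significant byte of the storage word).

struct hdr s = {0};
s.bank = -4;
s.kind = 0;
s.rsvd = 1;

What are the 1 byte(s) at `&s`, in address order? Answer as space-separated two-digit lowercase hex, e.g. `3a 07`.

81

bank (3b) val=-4 bits=0x4 at bit 5: 0x80
kind (4b) val=0 bits=0x0 at bit 1: 0x80
rsvd (1b) val=1 bits=0x1 at bit 0: 0x81
word = 0x81 → big-endian bytes:
  [0]=0x81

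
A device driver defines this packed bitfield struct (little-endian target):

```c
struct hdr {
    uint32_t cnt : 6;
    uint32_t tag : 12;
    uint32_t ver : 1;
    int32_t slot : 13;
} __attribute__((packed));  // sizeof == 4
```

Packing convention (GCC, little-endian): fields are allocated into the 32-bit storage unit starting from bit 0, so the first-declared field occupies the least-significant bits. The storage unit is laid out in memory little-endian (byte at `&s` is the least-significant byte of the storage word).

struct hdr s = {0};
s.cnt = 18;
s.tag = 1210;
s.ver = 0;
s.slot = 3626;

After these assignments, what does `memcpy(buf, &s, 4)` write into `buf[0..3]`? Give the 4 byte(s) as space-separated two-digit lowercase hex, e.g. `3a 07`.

[0+:6] cnt=18 & 0x3f = 0x12; word=0x00000012
[6+:12] tag=1210 & 0xfff = 0x4ba; word=0x00012e92
[18+:1] ver=0 & 0x1 = 0x0; word=0x00012e92
[19+:13] slot=3626 & 0x1fff = 0xe2a; word=0x71512e92
word = 0x71512e92 → little-endian bytes:
  [0]=0x92  [1]=0x2e  [2]=0x51  [3]=0x71

92 2e 51 71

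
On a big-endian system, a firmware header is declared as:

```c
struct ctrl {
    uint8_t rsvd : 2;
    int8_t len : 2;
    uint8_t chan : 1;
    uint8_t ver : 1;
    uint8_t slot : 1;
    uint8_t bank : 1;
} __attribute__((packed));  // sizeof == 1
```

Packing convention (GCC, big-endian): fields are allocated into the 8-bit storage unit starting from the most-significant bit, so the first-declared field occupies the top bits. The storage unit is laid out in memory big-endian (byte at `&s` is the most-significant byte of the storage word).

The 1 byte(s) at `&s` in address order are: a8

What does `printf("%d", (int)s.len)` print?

-2

[0]=0xa8 (big-endian) → word 0xa8
rsvd:2 @ bit 6 → (0xa8>>6)&0x3 = 0x2
len:2 @ bit 4 → (0xa8>>4)&0x3 = 0x2  ←
chan:1 @ bit 3 → (0xa8>>3)&0x1 = 0x1
ver:1 @ bit 2 → (0xa8>>2)&0x1 = 0x0
slot:1 @ bit 1 → (0xa8>>1)&0x1 = 0x0
bank:1 @ bit 0 → (0xa8>>0)&0x1 = 0x0
len signed 2b, MSB=1: 2 - 4 = -2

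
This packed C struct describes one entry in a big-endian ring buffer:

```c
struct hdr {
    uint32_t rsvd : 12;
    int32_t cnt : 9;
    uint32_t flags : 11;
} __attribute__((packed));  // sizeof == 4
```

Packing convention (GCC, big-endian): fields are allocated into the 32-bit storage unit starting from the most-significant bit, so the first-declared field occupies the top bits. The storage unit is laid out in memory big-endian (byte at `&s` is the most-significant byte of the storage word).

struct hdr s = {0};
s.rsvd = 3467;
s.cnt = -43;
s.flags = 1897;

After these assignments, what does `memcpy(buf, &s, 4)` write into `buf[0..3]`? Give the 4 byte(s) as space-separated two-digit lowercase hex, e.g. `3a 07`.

[20+:12] rsvd=3467 & 0xfff = 0xd8b; word=0xd8b00000
[11+:9] cnt=-43 & 0x1ff = 0x1d5; word=0xd8bea800
[0+:11] flags=1897 & 0x7ff = 0x769; word=0xd8beaf69
word = 0xd8beaf69 → big-endian bytes:
  [0]=0xd8  [1]=0xbe  [2]=0xaf  [3]=0x69

d8 be af 69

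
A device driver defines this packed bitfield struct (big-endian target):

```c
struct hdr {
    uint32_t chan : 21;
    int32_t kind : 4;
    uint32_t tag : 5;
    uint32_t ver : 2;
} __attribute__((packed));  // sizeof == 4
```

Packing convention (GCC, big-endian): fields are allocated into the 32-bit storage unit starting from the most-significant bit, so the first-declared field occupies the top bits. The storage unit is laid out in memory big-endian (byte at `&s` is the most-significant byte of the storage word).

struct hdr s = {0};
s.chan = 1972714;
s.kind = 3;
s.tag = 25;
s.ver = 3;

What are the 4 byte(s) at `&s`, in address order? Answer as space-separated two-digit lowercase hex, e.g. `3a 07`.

f0 cf 51 e7

chan:21 = 1972714 → 0x1e19ea << 11 → word 0xf0cf5000
kind:4 = 3 → 0x3 << 7 → word 0xf0cf5180
tag:5 = 25 → 0x19 << 2 → word 0xf0cf51e4
ver:2 = 3 → 0x3 << 0 → word 0xf0cf51e7
word = 0xf0cf51e7 → big-endian bytes:
  [0]=0xf0  [1]=0xcf  [2]=0x51  [3]=0xe7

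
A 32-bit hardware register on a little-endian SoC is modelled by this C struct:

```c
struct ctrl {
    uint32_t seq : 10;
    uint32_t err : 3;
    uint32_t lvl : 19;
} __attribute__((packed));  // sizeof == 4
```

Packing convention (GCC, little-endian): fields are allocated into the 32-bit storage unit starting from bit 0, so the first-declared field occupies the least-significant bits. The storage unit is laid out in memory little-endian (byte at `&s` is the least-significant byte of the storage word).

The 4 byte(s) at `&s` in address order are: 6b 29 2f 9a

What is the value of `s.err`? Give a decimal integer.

[0]=0x6b [1]=0x29 [2]=0x2f [3]=0x9a (little-endian) → word 0x9a2f296b
seq [0+:10] = (word>>0) & 0x3ff = 363
err [10+:3] = (word>>10) & 0x7 = 2  ←
lvl [13+:19] = (word>>13) & 0x7ffff = 315769

2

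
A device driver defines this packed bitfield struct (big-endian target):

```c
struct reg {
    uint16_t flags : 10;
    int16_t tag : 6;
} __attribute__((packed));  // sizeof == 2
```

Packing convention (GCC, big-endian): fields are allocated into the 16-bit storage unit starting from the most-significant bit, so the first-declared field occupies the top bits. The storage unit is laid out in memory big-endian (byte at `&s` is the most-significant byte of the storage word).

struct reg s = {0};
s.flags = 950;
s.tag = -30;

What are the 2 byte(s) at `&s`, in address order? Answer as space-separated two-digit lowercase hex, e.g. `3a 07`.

flags:10 = 950 → 0x3b6 << 6 → word 0xed80
tag:6 = -30 → 0x22 << 0 → word 0xeda2
word = 0xeda2 → big-endian bytes:
  [0]=0xed  [1]=0xa2

ed a2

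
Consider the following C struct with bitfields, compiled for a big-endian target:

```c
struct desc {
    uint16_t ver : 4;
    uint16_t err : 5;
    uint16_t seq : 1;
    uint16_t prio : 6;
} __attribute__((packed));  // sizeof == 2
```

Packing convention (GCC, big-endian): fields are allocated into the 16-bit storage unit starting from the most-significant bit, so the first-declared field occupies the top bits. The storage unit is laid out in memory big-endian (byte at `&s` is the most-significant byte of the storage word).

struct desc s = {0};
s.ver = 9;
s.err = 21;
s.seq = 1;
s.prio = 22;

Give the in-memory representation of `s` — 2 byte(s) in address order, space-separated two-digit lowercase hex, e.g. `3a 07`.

9a d6

ver (4b) val=9 bits=0x9 at bit 12: 0x9000
err (5b) val=21 bits=0x15 at bit 7: 0x9a80
seq (1b) val=1 bits=0x1 at bit 6: 0x9ac0
prio (6b) val=22 bits=0x16 at bit 0: 0x9ad6
word = 0x9ad6 → big-endian bytes:
  [0]=0x9a  [1]=0xd6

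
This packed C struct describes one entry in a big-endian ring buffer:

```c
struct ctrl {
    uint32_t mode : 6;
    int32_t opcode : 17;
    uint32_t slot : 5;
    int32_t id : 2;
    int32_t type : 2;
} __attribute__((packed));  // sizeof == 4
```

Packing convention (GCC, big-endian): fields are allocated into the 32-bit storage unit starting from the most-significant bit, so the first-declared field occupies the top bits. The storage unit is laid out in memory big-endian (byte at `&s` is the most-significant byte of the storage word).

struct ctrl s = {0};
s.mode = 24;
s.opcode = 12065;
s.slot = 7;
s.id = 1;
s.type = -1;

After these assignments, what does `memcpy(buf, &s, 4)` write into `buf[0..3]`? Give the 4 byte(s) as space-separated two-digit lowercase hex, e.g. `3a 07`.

60 5e 42 77

mode (6b) val=24 bits=0x18 at bit 26: 0x60000000
opcode (17b) val=12065 bits=0x2f21 at bit 9: 0x605e4200
slot (5b) val=7 bits=0x7 at bit 4: 0x605e4270
id (2b) val=1 bits=0x1 at bit 2: 0x605e4274
type (2b) val=-1 bits=0x3 at bit 0: 0x605e4277
word = 0x605e4277 → big-endian bytes:
  [0]=0x60  [1]=0x5e  [2]=0x42  [3]=0x77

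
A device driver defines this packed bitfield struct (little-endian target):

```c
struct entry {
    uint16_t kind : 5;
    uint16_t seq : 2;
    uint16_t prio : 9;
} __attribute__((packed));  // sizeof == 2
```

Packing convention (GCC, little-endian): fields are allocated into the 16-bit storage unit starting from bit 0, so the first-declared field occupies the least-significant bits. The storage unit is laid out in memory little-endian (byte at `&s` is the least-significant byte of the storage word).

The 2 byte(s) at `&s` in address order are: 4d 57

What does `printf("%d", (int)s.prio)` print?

[0]=0x4d [1]=0x57 (little-endian) → word 0x574d
kind [0+:5] = (word>>0) & 0x1f = 13
seq [5+:2] = (word>>5) & 0x3 = 2
prio [7+:9] = (word>>7) & 0x1ff = 174  ←

174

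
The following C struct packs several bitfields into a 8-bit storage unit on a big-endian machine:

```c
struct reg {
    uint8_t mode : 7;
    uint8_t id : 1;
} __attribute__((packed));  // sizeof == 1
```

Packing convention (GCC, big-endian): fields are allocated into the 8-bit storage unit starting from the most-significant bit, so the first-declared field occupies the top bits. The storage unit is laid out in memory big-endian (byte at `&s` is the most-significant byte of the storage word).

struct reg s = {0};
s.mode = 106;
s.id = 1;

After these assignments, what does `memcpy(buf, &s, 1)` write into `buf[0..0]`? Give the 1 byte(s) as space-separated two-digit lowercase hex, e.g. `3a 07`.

d5

mode (7b) val=106 bits=0x6a at bit 1: 0xd4
id (1b) val=1 bits=0x1 at bit 0: 0xd5
word = 0xd5 → big-endian bytes:
  [0]=0xd5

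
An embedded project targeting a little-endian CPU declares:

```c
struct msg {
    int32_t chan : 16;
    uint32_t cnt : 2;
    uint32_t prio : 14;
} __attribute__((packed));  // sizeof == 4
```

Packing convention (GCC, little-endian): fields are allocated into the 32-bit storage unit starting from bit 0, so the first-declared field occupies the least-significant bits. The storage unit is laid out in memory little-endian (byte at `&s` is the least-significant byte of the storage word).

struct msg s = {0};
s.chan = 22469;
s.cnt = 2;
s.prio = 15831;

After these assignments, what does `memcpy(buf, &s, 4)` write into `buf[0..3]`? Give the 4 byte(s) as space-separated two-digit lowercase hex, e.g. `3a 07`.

[0+:16] chan=22469 & 0xffff = 0x57c5; word=0x000057c5
[16+:2] cnt=2 & 0x3 = 0x2; word=0x000257c5
[18+:14] prio=15831 & 0x3fff = 0x3dd7; word=0xf75e57c5
word = 0xf75e57c5 → little-endian bytes:
  [0]=0xc5  [1]=0x57  [2]=0x5e  [3]=0xf7

c5 57 5e f7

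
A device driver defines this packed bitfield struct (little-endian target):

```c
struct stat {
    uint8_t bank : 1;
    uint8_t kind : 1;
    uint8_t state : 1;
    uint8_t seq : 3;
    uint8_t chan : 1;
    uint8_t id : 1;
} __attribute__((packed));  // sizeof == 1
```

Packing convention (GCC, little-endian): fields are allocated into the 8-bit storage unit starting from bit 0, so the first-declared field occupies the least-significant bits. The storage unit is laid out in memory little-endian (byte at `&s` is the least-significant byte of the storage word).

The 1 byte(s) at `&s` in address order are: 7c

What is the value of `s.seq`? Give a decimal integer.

[0]=0x7c (little-endian) → word 0x7c
bank:1 @ bit 0 → (0x7c>>0)&0x1 = 0x0
kind:1 @ bit 1 → (0x7c>>1)&0x1 = 0x0
state:1 @ bit 2 → (0x7c>>2)&0x1 = 0x1
seq:3 @ bit 3 → (0x7c>>3)&0x7 = 0x7  ←
chan:1 @ bit 6 → (0x7c>>6)&0x1 = 0x1
id:1 @ bit 7 → (0x7c>>7)&0x1 = 0x0

7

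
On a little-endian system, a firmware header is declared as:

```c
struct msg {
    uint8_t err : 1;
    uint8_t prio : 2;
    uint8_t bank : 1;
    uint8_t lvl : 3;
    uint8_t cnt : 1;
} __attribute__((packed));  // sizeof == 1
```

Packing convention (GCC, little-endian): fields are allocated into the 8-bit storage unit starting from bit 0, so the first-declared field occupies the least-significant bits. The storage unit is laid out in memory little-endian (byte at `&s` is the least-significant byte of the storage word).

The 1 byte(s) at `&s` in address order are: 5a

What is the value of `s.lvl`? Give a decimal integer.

[0]=0x5a (little-endian) → word 0x5a
err [0+:1] = (word>>0) & 0x1 = 0
prio [1+:2] = (word>>1) & 0x3 = 1
bank [3+:1] = (word>>3) & 0x1 = 1
lvl [4+:3] = (word>>4) & 0x7 = 5  ←
cnt [7+:1] = (word>>7) & 0x1 = 0

5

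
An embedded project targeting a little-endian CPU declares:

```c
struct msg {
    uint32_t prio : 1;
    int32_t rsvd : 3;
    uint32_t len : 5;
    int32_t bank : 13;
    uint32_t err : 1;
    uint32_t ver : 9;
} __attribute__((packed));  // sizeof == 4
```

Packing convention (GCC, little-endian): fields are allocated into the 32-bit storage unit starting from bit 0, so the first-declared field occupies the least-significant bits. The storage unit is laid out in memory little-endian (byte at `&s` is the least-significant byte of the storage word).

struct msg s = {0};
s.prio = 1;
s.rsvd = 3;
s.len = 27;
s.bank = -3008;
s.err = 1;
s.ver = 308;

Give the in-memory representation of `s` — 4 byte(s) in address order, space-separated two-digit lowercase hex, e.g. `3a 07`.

[0+:1] prio=1 & 0x1 = 0x1; word=0x00000001
[1+:3] rsvd=3 & 0x7 = 0x3; word=0x00000007
[4+:5] len=27 & 0x1f = 0x1b; word=0x000001b7
[9+:13] bank=-3008 & 0x1fff = 0x1440; word=0x002881b7
[22+:1] err=1 & 0x1 = 0x1; word=0x006881b7
[23+:9] ver=308 & 0x1ff = 0x134; word=0x9a6881b7
word = 0x9a6881b7 → little-endian bytes:
  [0]=0xb7  [1]=0x81  [2]=0x68  [3]=0x9a

b7 81 68 9a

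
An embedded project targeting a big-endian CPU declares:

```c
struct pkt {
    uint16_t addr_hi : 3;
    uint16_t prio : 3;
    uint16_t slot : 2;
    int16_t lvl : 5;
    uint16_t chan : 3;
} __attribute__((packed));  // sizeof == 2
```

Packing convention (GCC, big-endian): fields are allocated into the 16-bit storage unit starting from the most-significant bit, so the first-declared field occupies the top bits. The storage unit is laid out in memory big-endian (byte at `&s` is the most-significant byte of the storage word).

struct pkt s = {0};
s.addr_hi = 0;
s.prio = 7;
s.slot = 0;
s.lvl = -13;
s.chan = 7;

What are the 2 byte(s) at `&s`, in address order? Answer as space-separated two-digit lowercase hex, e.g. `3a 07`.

addr_hi:3 = 0 → 0x0 << 13 → word 0x0000
prio:3 = 7 → 0x7 << 10 → word 0x1c00
slot:2 = 0 → 0x0 << 8 → word 0x1c00
lvl:5 = -13 → 0x13 << 3 → word 0x1c98
chan:3 = 7 → 0x7 << 0 → word 0x1c9f
word = 0x1c9f → big-endian bytes:
  [0]=0x1c  [1]=0x9f

1c 9f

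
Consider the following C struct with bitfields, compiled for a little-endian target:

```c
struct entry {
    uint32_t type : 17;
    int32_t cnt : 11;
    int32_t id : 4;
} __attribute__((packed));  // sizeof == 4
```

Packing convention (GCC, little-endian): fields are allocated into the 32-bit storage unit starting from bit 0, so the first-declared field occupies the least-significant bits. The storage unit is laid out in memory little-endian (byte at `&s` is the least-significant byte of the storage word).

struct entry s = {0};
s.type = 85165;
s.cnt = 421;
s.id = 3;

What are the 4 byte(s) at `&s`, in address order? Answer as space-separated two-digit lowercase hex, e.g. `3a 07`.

[0+:17] type=85165 & 0x1ffff = 0x14cad; word=0x00014cad
[17+:11] cnt=421 & 0x7ff = 0x1a5; word=0x034b4cad
[28+:4] id=3 & 0xf = 0x3; word=0x334b4cad
word = 0x334b4cad → little-endian bytes:
  [0]=0xad  [1]=0x4c  [2]=0x4b  [3]=0x33

ad 4c 4b 33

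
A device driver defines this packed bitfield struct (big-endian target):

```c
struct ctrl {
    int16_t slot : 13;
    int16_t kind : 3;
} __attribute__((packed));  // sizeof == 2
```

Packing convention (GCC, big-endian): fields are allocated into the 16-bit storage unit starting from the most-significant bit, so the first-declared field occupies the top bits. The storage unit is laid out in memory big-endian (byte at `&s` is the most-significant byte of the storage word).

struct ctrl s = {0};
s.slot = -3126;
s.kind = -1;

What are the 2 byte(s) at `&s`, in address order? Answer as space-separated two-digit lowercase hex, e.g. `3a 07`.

[3+:13] slot=-3126 & 0x1fff = 0x13ca; word=0x9e50
[0+:3] kind=-1 & 0x7 = 0x7; word=0x9e57
word = 0x9e57 → big-endian bytes:
  [0]=0x9e  [1]=0x57

9e 57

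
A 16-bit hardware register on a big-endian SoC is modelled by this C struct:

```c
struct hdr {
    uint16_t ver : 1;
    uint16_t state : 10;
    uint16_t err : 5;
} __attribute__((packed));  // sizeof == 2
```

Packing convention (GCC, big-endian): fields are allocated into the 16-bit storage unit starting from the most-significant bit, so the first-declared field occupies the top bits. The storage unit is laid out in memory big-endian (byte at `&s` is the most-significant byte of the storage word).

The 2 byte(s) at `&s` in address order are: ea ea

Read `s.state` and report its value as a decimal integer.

855

[0]=0xea [1]=0xea (big-endian) → word 0xeaea
ver:1 @ bit 15 → (0xeaea>>15)&0x1 = 0x1
state:10 @ bit 5 → (0xeaea>>5)&0x3ff = 0x357  ←
err:5 @ bit 0 → (0xeaea>>0)&0x1f = 0xa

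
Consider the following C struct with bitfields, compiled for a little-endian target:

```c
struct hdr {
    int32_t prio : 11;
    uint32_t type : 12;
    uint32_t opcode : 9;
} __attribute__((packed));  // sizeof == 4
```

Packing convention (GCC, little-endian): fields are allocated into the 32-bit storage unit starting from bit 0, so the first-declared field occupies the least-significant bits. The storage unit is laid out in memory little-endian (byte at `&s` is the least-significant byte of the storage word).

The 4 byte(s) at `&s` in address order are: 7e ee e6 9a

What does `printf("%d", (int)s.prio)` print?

-386

[0]=0x7e [1]=0xee [2]=0xe6 [3]=0x9a (little-endian) → word 0x9ae6ee7e
prio:11 @ bit 0 → (0x9ae6ee7e>>0)&0x7ff = 0x67e  ←
type:12 @ bit 11 → (0x9ae6ee7e>>11)&0xfff = 0xcdd
opcode:9 @ bit 23 → (0x9ae6ee7e>>23)&0x1ff = 0x135
prio signed 11b, MSB=1: 1662 - 2048 = -386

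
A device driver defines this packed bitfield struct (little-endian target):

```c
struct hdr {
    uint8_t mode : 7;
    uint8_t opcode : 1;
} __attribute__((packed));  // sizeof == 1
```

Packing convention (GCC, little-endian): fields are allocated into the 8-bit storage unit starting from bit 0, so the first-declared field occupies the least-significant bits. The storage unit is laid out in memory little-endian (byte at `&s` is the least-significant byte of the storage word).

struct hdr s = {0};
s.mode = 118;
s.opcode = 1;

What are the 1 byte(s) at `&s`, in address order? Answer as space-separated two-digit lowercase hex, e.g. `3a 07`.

mode:7 = 118 → 0x76 << 0 → word 0x76
opcode:1 = 1 → 0x1 << 7 → word 0xf6
word = 0xf6 → little-endian bytes:
  [0]=0xf6

f6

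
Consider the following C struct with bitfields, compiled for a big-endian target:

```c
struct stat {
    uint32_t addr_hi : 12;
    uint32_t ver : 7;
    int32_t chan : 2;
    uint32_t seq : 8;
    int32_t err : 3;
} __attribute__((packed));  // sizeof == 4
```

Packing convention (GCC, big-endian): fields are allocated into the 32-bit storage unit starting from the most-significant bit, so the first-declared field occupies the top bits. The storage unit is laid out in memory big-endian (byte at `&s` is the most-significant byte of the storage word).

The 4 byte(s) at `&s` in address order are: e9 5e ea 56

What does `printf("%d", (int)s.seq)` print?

[0]=0xe9 [1]=0x5e [2]=0xea [3]=0x56 (big-endian) → word 0xe95eea56
addr_hi:12 @ bit 20 → (0xe95eea56>>20)&0xfff = 0xe95
ver:7 @ bit 13 → (0xe95eea56>>13)&0x7f = 0x77
chan:2 @ bit 11 → (0xe95eea56>>11)&0x3 = 0x1
seq:8 @ bit 3 → (0xe95eea56>>3)&0xff = 0x4a  ←
err:3 @ bit 0 → (0xe95eea56>>0)&0x7 = 0x6

74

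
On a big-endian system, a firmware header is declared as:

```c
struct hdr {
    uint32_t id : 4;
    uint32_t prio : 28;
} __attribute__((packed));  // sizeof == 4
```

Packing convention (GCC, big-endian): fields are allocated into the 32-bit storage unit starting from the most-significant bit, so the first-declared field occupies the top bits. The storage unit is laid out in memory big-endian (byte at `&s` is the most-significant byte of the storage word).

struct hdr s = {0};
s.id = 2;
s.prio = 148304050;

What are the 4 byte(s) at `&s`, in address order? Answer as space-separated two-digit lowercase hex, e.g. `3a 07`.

28 d6 f0 b2

[28+:4] id=2 & 0xf = 0x2; word=0x20000000
[0+:28] prio=148304050 & 0xfffffff = 0x8d6f0b2; word=0x28d6f0b2
word = 0x28d6f0b2 → big-endian bytes:
  [0]=0x28  [1]=0xd6  [2]=0xf0  [3]=0xb2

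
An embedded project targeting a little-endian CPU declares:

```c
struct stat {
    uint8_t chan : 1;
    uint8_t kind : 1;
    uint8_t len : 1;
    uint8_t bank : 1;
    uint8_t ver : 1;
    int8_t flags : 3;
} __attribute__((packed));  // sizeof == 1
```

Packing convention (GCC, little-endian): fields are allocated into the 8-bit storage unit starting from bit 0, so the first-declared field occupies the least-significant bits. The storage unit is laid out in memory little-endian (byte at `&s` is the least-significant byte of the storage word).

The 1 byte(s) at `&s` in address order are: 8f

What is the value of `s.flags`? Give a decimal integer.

[0]=0x8f (little-endian) → word 0x8f
chan [0+:1] = (word>>0) & 0x1 = 1
kind [1+:1] = (word>>1) & 0x1 = 1
len [2+:1] = (word>>2) & 0x1 = 1
bank [3+:1] = (word>>3) & 0x1 = 1
ver [4+:1] = (word>>4) & 0x1 = 0
flags [5+:3] = (word>>5) & 0x7 = 4  ←
flags signed 3b, MSB=1: 4 - 8 = -4

-4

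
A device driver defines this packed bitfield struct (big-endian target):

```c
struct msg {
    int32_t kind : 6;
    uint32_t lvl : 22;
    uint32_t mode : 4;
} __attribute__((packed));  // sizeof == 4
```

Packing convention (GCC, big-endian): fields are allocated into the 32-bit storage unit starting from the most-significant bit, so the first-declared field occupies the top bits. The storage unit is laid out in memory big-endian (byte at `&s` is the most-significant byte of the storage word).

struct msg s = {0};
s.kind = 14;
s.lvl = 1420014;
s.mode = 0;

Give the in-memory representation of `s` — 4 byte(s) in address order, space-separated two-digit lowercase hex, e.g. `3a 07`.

39 5a ae e0

kind:6 = 14 → 0xe << 26 → word 0x38000000
lvl:22 = 1420014 → 0x15aaee << 4 → word 0x395aaee0
mode:4 = 0 → 0x0 << 0 → word 0x395aaee0
word = 0x395aaee0 → big-endian bytes:
  [0]=0x39  [1]=0x5a  [2]=0xae  [3]=0xe0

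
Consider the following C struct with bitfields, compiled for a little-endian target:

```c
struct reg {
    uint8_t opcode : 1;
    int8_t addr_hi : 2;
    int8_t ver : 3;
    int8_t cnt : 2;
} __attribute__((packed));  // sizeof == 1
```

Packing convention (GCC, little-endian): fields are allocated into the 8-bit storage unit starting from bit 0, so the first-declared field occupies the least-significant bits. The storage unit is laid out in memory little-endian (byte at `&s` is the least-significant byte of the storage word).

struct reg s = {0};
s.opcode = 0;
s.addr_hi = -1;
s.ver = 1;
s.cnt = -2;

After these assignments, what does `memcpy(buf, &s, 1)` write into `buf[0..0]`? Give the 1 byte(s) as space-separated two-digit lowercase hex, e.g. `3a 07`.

8e

opcode (1b) val=0 bits=0x0 at bit 0: 0x00
addr_hi (2b) val=-1 bits=0x3 at bit 1: 0x06
ver (3b) val=1 bits=0x1 at bit 3: 0x0e
cnt (2b) val=-2 bits=0x2 at bit 6: 0x8e
word = 0x8e → little-endian bytes:
  [0]=0x8e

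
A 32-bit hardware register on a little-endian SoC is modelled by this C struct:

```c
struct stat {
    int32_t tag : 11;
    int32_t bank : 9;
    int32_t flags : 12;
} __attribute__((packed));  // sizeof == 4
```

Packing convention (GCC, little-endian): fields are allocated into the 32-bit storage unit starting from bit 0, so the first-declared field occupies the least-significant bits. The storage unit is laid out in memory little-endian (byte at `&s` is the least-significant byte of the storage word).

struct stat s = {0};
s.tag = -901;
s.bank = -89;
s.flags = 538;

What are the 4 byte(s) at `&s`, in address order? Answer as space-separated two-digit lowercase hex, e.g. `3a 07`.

7b 3c ad 21

tag (11b) val=-901 bits=0x47b at bit 0: 0x0000047b
bank (9b) val=-89 bits=0x1a7 at bit 11: 0x000d3c7b
flags (12b) val=538 bits=0x21a at bit 20: 0x21ad3c7b
word = 0x21ad3c7b → little-endian bytes:
  [0]=0x7b  [1]=0x3c  [2]=0xad  [3]=0x21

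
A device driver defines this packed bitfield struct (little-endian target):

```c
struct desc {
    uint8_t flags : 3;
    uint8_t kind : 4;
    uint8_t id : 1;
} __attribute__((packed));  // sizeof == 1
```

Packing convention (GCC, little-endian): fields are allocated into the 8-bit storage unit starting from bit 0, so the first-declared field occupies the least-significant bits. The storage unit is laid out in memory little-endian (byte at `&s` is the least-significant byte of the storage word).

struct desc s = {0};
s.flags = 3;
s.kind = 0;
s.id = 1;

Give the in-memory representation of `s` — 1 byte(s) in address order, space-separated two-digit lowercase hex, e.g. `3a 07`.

flags (3b) val=3 bits=0x3 at bit 0: 0x03
kind (4b) val=0 bits=0x0 at bit 3: 0x03
id (1b) val=1 bits=0x1 at bit 7: 0x83
word = 0x83 → little-endian bytes:
  [0]=0x83

83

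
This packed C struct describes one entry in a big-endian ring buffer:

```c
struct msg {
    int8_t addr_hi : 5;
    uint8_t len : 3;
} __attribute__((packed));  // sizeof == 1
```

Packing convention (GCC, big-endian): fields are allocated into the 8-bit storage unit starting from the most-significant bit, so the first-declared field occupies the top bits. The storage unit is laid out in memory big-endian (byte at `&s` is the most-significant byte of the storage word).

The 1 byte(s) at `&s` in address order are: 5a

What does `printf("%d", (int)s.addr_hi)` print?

11

[0]=0x5a (big-endian) → word 0x5a
addr_hi [3+:5] = (word>>3) & 0x1f = 11  ←
len [0+:3] = (word>>0) & 0x7 = 2
addr_hi signed 5b, MSB=0: value = 11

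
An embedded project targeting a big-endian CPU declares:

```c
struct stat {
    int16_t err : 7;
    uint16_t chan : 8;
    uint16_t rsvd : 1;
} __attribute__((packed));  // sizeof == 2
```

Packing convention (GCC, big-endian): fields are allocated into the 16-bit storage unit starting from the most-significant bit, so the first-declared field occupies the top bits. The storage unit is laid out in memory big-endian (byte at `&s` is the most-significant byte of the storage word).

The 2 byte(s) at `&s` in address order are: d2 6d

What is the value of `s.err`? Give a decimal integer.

[0]=0xd2 [1]=0x6d (big-endian) → word 0xd26d
err:7 @ bit 9 → (0xd26d>>9)&0x7f = 0x69  ←
chan:8 @ bit 1 → (0xd26d>>1)&0xff = 0x36
rsvd:1 @ bit 0 → (0xd26d>>0)&0x1 = 0x1
err signed 7b, MSB=1: 105 - 128 = -23

-23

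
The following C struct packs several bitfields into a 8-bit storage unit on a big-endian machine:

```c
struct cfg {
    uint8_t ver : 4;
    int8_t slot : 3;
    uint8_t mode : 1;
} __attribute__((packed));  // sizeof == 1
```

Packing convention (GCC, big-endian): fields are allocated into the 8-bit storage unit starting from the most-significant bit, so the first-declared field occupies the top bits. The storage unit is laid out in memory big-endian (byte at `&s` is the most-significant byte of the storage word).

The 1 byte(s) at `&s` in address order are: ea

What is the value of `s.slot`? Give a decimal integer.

[0]=0xea (big-endian) → word 0xea
ver:4 @ bit 4 → (0xea>>4)&0xf = 0xe
slot:3 @ bit 1 → (0xea>>1)&0x7 = 0x5  ←
mode:1 @ bit 0 → (0xea>>0)&0x1 = 0x0
slot signed 3b, MSB=1: 5 - 8 = -3

-3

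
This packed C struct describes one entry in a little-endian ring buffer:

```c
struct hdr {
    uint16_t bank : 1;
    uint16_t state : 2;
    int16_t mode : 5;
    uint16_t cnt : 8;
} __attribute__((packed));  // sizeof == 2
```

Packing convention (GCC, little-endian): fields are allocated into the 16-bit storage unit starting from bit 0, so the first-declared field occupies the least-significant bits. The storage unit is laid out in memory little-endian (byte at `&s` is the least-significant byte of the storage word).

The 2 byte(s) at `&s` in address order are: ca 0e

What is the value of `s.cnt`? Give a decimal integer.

[0]=0xca [1]=0x0e (little-endian) → word 0x0eca
bank [0+:1] = (word>>0) & 0x1 = 0
state [1+:2] = (word>>1) & 0x3 = 1
mode [3+:5] = (word>>3) & 0x1f = 25
cnt [8+:8] = (word>>8) & 0xff = 14  ←

14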